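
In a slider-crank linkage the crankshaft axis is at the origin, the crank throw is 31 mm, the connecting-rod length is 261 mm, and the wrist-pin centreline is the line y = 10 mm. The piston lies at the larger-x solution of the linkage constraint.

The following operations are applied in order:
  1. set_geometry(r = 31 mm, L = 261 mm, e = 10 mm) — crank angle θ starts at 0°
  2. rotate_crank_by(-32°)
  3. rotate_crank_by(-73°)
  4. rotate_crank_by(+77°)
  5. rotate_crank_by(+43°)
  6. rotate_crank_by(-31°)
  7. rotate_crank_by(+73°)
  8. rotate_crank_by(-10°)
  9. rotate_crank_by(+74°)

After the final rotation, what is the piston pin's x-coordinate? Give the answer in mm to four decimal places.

244.5072

set_geometry: r = 31 mm, L = 261 mm, e = 10 mm; θ ← 0°
rotate_crank_by(-32°): θ ← 0° -32° = -32°
rotate_crank_by(-73°): θ ← -32° -73° = -105°
rotate_crank_by(+77°): θ ← -105° +77° = -28°
rotate_crank_by(+43°): θ ← -28° +43° = 15°
rotate_crank_by(-31°): θ ← 15° -31° = -16°
rotate_crank_by(+73°): θ ← -16° +73° = 57°
rotate_crank_by(-10°): θ ← 57° -10° = 47°
rotate_crank_by(+74°): θ ← 47° +74° = 121°
crank pin P = (r cos θ, r sin θ) = (-15.966180, 26.572186)
h = r sin θ − e = 26.572186 − 10 = 16.572186
x = r cos θ + √(L² − h²) = -15.966180 + √(68121.0 − 274.6374) = -15.966180 + 260.473343 = 244.507163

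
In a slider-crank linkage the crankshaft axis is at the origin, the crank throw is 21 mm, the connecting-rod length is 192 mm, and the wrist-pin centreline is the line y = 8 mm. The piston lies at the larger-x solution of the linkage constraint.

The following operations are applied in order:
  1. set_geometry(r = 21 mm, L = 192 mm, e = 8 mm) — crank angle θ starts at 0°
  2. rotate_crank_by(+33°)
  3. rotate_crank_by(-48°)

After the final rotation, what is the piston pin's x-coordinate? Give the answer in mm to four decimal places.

211.8138

set_geometry: r = 21 mm, L = 192 mm, e = 8 mm; θ ← 0°
rotate_crank_by(+33°): θ ← 0° +33° = 33°
rotate_crank_by(-48°): θ ← 33° -48° = -15°
crank pin P = (r cos θ, r sin θ) = (20.284442, -5.435200)
h = r sin θ − e = -5.435200 − 8 = -13.435200
x = r cos θ + √(L² − h²) = 20.284442 + √(36864.0 − 180.5046) = 20.284442 + 191.529359 = 211.813801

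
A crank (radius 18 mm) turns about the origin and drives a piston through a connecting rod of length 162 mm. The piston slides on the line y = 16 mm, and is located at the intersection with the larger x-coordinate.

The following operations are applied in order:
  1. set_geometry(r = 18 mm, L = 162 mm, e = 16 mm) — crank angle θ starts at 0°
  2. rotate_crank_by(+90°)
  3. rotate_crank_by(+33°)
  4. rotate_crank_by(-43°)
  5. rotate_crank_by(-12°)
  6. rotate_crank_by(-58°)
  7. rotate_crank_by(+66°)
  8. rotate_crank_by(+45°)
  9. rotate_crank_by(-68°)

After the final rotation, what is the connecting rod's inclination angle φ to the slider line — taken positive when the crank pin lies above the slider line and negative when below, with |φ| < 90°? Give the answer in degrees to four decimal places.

-0.5746

set_geometry: r = 18 mm, L = 162 mm, e = 16 mm; θ ← 0°
rotate_crank_by(+90°): θ ← 0° +90° = 90°
rotate_crank_by(+33°): θ ← 90° +33° = 123°
rotate_crank_by(-43°): θ ← 123° -43° = 80°
rotate_crank_by(-12°): θ ← 80° -12° = 68°
rotate_crank_by(-58°): θ ← 68° -58° = 10°
rotate_crank_by(+66°): θ ← 10° +66° = 76°
rotate_crank_by(+45°): θ ← 76° +45° = 121°
rotate_crank_by(-68°): θ ← 121° -68° = 53°
crank pin P = (r cos θ, r sin θ) = (10.832670, 14.375439)
h = r sin θ − e = 14.375439 − 16 = -1.624561
sin φ = h / L = -1.624561 / 162 = -0.01002815
φ = arcsin(-0.01002815) = -0.574580°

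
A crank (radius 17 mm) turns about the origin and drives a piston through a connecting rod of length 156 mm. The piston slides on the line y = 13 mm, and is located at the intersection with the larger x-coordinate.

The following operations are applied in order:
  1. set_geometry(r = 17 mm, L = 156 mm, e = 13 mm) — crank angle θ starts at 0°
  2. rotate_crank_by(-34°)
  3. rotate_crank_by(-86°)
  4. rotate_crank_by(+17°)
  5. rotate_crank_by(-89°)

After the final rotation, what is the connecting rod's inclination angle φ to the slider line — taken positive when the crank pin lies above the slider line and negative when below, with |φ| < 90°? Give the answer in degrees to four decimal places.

set_geometry: r = 17 mm, L = 156 mm, e = 13 mm; θ ← 0°
rotate_crank_by(-34°): θ ← 0° -34° = -34°
rotate_crank_by(-86°): θ ← -34° -86° = -120°
rotate_crank_by(+17°): θ ← -120° +17° = -103°
rotate_crank_by(-89°): θ ← -103° -89° = -192°
crank pin P = (r cos θ, r sin θ) = (-16.628509, 3.534499)
h = r sin θ − e = 3.534499 − 13 = -9.465501
sin φ = h / L = -9.465501 / 156 = -0.06067629
φ = arcsin(-0.06067629) = -3.478632°

-3.4786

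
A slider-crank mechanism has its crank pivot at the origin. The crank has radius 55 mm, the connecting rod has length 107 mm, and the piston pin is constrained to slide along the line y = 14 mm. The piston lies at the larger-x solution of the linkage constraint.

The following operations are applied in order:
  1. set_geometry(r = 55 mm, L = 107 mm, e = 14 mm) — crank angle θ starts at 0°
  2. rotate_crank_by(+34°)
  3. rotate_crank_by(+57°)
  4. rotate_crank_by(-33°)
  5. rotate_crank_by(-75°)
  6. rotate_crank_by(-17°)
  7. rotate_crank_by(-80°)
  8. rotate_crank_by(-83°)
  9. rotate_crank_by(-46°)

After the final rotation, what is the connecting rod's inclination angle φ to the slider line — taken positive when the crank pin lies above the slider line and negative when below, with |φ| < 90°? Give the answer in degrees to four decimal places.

set_geometry: r = 55 mm, L = 107 mm, e = 14 mm; θ ← 0°
rotate_crank_by(+34°): θ ← 0° +34° = 34°
rotate_crank_by(+57°): θ ← 34° +57° = 91°
rotate_crank_by(-33°): θ ← 91° -33° = 58°
rotate_crank_by(-75°): θ ← 58° -75° = -17°
rotate_crank_by(-17°): θ ← -17° -17° = -34°
rotate_crank_by(-80°): θ ← -34° -80° = -114°
rotate_crank_by(-83°): θ ← -114° -83° = -197°
rotate_crank_by(-46°): θ ← -197° -46° = -243°
crank pin P = (r cos θ, r sin θ) = (-24.969477, 49.005359)
h = r sin θ − e = 49.005359 − 14 = 35.005359
sin φ = h / L = 35.005359 / 107 = 0.32715289
φ = arcsin(0.32715289) = 19.096058°

19.0961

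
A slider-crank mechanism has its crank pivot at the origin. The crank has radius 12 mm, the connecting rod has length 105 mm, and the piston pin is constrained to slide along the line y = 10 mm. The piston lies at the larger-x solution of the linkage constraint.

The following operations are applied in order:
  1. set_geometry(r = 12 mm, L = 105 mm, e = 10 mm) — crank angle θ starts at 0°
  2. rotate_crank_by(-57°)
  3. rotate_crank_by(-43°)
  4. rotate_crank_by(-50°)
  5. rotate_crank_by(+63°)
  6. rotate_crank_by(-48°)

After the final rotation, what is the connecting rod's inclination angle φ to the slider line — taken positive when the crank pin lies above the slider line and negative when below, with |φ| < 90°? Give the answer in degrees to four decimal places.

-10.1398

set_geometry: r = 12 mm, L = 105 mm, e = 10 mm; θ ← 0°
rotate_crank_by(-57°): θ ← 0° -57° = -57°
rotate_crank_by(-43°): θ ← -57° -43° = -100°
rotate_crank_by(-50°): θ ← -100° -50° = -150°
rotate_crank_by(+63°): θ ← -150° +63° = -87°
rotate_crank_by(-48°): θ ← -87° -48° = -135°
crank pin P = (r cos θ, r sin θ) = (-8.485281, -8.485281)
h = r sin θ − e = -8.485281 − 10 = -18.485281
sin φ = h / L = -18.485281 / 105 = -0.17605030
φ = arcsin(-0.17605030) = -10.139785°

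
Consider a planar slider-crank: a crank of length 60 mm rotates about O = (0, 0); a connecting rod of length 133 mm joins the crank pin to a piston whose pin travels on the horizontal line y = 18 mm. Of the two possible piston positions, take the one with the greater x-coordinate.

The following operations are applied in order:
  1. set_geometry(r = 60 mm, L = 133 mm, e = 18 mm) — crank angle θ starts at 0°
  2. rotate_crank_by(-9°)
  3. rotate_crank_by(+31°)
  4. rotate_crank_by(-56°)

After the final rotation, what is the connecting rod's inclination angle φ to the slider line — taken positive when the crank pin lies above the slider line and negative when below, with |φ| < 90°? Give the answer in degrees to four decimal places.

-22.8056

set_geometry: r = 60 mm, L = 133 mm, e = 18 mm; θ ← 0°
rotate_crank_by(-9°): θ ← 0° -9° = -9°
rotate_crank_by(+31°): θ ← -9° +31° = 22°
rotate_crank_by(-56°): θ ← 22° -56° = -34°
crank pin P = (r cos θ, r sin θ) = (49.742254, -33.551574)
h = r sin θ − e = -33.551574 − 18 = -51.551574
sin φ = h / L = -51.551574 / 133 = -0.38760582
φ = arcsin(-0.38760582) = -22.805608°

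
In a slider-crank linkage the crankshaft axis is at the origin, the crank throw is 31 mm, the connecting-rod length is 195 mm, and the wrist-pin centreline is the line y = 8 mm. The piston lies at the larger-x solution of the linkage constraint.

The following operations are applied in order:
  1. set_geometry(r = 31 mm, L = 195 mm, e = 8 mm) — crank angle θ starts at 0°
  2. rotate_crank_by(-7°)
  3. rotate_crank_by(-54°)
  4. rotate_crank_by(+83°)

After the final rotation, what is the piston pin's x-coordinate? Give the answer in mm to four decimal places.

223.7092

set_geometry: r = 31 mm, L = 195 mm, e = 8 mm; θ ← 0°
rotate_crank_by(-7°): θ ← 0° -7° = -7°
rotate_crank_by(-54°): θ ← -7° -54° = -61°
rotate_crank_by(+83°): θ ← -61° +83° = 22°
crank pin P = (r cos θ, r sin θ) = (28.742699, 11.612804)
h = r sin θ − e = 11.612804 − 8 = 3.612804
x = r cos θ + √(L² − h²) = 28.742699 + √(38025.0 − 13.0524) = 28.742699 + 194.966530 = 223.709229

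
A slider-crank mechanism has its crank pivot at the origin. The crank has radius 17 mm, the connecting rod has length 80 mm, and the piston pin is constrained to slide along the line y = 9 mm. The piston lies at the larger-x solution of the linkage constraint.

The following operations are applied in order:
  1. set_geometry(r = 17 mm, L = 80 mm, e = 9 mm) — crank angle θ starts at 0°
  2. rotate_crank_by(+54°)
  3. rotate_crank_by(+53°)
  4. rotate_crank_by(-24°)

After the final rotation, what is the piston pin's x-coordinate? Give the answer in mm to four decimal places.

81.6834

set_geometry: r = 17 mm, L = 80 mm, e = 9 mm; θ ← 0°
rotate_crank_by(+54°): θ ← 0° +54° = 54°
rotate_crank_by(+53°): θ ← 54° +53° = 107°
rotate_crank_by(-24°): θ ← 107° -24° = 83°
crank pin P = (r cos θ, r sin θ) = (2.071779, 16.873285)
h = r sin θ − e = 16.873285 − 9 = 7.873285
x = r cos θ + √(L² − h²) = 2.071779 + √(6400.0 − 61.9886) = 2.071779 + 79.611628 = 81.683407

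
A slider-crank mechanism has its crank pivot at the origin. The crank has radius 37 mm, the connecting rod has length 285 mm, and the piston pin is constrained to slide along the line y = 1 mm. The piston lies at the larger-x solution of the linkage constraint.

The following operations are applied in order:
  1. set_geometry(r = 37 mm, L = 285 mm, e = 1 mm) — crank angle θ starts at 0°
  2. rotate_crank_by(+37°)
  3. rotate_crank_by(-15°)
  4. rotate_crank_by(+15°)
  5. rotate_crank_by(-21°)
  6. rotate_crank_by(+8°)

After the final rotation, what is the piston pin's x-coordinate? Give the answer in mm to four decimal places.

318.4547

set_geometry: r = 37 mm, L = 285 mm, e = 1 mm; θ ← 0°
rotate_crank_by(+37°): θ ← 0° +37° = 37°
rotate_crank_by(-15°): θ ← 37° -15° = 22°
rotate_crank_by(+15°): θ ← 22° +15° = 37°
rotate_crank_by(-21°): θ ← 37° -21° = 16°
rotate_crank_by(+8°): θ ← 16° +8° = 24°
crank pin P = (r cos θ, r sin θ) = (33.801182, 15.049256)
h = r sin θ − e = 15.049256 − 1 = 14.049256
x = r cos θ + √(L² − h²) = 33.801182 + √(81225.0 − 197.3816) = 33.801182 + 284.653506 = 318.454688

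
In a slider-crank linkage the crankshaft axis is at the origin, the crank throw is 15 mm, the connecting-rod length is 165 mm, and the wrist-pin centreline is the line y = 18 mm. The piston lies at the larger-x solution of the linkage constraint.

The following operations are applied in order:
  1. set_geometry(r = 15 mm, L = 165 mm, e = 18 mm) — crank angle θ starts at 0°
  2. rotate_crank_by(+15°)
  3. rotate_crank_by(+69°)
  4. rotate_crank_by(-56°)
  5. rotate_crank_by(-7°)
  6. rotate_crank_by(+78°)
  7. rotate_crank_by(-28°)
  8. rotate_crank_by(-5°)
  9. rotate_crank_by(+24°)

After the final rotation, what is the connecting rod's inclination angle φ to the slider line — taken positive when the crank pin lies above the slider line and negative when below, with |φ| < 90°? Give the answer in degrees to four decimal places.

set_geometry: r = 15 mm, L = 165 mm, e = 18 mm; θ ← 0°
rotate_crank_by(+15°): θ ← 0° +15° = 15°
rotate_crank_by(+69°): θ ← 15° +69° = 84°
rotate_crank_by(-56°): θ ← 84° -56° = 28°
rotate_crank_by(-7°): θ ← 28° -7° = 21°
rotate_crank_by(+78°): θ ← 21° +78° = 99°
rotate_crank_by(-28°): θ ← 99° -28° = 71°
rotate_crank_by(-5°): θ ← 71° -5° = 66°
rotate_crank_by(+24°): θ ← 66° +24° = 90°
crank pin P = (r cos θ, r sin θ) = (0.000000, 15.000000)
h = r sin θ − e = 15.000000 − 18 = -3.000000
sin φ = h / L = -3.000000 / 165 = -0.01818182
φ = arcsin(-0.01818182) = -1.041799°

-1.0418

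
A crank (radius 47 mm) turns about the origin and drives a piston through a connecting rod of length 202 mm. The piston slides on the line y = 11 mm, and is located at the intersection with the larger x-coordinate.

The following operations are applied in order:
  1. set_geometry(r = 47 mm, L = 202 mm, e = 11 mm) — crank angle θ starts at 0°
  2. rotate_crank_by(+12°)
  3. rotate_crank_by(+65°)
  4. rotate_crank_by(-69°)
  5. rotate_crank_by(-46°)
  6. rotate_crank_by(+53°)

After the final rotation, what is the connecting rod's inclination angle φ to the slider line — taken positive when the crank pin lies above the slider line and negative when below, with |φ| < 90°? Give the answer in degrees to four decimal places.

0.3303

set_geometry: r = 47 mm, L = 202 mm, e = 11 mm; θ ← 0°
rotate_crank_by(+12°): θ ← 0° +12° = 12°
rotate_crank_by(+65°): θ ← 12° +65° = 77°
rotate_crank_by(-69°): θ ← 77° -69° = 8°
rotate_crank_by(-46°): θ ← 8° -46° = -38°
rotate_crank_by(+53°): θ ← -38° +53° = 15°
crank pin P = (r cos θ, r sin θ) = (45.398514, 12.164495)
h = r sin θ − e = 12.164495 − 11 = 1.164495
sin φ = h / L = 1.164495 / 202 = 0.00576483
φ = arcsin(0.00576483) = 0.330302°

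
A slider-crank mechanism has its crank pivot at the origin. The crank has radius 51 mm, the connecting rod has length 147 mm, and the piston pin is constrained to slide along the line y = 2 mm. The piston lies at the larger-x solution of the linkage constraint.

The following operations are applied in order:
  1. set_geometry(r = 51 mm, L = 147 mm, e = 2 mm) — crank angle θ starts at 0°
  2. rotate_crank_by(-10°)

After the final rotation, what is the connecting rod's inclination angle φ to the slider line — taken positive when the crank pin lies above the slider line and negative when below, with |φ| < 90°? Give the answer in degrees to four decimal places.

-4.2352

set_geometry: r = 51 mm, L = 147 mm, e = 2 mm; θ ← 0°
rotate_crank_by(-10°): θ ← 0° -10° = -10°
crank pin P = (r cos θ, r sin θ) = (50.225195, -8.856057)
h = r sin θ − e = -8.856057 − 2 = -10.856057
sin φ = h / L = -10.856057 / 147 = -0.07385073
φ = arcsin(-0.07385073) = -4.235191°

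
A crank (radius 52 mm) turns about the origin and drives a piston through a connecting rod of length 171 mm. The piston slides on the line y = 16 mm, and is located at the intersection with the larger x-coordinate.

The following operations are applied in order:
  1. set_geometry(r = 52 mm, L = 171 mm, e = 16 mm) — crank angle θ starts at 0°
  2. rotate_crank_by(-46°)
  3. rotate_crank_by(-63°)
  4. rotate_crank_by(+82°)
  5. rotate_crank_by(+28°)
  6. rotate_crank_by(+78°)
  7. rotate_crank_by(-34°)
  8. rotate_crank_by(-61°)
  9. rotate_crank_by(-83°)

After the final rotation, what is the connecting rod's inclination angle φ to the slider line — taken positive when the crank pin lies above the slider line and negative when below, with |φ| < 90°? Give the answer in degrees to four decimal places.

set_geometry: r = 52 mm, L = 171 mm, e = 16 mm; θ ← 0°
rotate_crank_by(-46°): θ ← 0° -46° = -46°
rotate_crank_by(-63°): θ ← -46° -63° = -109°
rotate_crank_by(+82°): θ ← -109° +82° = -27°
rotate_crank_by(+28°): θ ← -27° +28° = 1°
rotate_crank_by(+78°): θ ← 1° +78° = 79°
rotate_crank_by(-34°): θ ← 79° -34° = 45°
rotate_crank_by(-61°): θ ← 45° -61° = -16°
rotate_crank_by(-83°): θ ← -16° -83° = -99°
crank pin P = (r cos θ, r sin θ) = (-8.134592, -51.359794)
h = r sin θ − e = -51.359794 − 16 = -67.359794
sin φ = h / L = -67.359794 / 171 = -0.39391692
φ = arcsin(-0.39391692) = -23.198442°

-23.1984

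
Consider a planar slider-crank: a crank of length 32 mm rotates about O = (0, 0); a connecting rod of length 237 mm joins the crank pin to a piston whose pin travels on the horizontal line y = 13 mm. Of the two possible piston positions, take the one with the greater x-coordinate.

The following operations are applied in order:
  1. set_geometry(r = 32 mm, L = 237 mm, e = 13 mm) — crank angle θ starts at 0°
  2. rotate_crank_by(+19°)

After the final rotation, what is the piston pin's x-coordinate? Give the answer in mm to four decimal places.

set_geometry: r = 32 mm, L = 237 mm, e = 13 mm; θ ← 0°
rotate_crank_by(+19°): θ ← 0° +19° = 19°
crank pin P = (r cos θ, r sin θ) = (30.256594, 10.418181)
h = r sin θ − e = 10.418181 − 13 = -2.581819
x = r cos θ + √(L² − h²) = 30.256594 + √(56169.0 − 6.6658) = 30.256594 + 236.985937 = 267.242531

267.2425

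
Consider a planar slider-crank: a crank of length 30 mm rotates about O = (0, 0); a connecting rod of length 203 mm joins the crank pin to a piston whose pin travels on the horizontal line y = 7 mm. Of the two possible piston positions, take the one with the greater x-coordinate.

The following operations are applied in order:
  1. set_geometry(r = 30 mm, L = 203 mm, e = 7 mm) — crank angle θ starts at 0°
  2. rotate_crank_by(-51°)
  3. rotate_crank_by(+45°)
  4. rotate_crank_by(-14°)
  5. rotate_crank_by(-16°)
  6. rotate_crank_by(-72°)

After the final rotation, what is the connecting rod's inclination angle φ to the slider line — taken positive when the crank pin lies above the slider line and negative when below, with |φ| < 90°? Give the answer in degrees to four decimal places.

-10.0806

set_geometry: r = 30 mm, L = 203 mm, e = 7 mm; θ ← 0°
rotate_crank_by(-51°): θ ← 0° -51° = -51°
rotate_crank_by(+45°): θ ← -51° +45° = -6°
rotate_crank_by(-14°): θ ← -6° -14° = -20°
rotate_crank_by(-16°): θ ← -20° -16° = -36°
rotate_crank_by(-72°): θ ← -36° -72° = -108°
crank pin P = (r cos θ, r sin θ) = (-9.270510, -28.531695)
h = r sin θ − e = -28.531695 − 7 = -35.531695
sin φ = h / L = -35.531695 / 203 = -0.17503298
φ = arcsin(-0.17503298) = -10.080578°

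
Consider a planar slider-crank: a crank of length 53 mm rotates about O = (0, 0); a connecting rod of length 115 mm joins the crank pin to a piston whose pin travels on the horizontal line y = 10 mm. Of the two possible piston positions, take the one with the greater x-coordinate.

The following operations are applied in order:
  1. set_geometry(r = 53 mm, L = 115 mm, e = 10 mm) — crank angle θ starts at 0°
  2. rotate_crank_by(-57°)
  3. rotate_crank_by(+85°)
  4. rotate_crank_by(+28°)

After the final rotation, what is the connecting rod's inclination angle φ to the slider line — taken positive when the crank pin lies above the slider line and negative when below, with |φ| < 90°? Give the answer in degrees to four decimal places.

17.1648

set_geometry: r = 53 mm, L = 115 mm, e = 10 mm; θ ← 0°
rotate_crank_by(-57°): θ ← 0° -57° = -57°
rotate_crank_by(+85°): θ ← -57° +85° = 28°
rotate_crank_by(+28°): θ ← 28° +28° = 56°
crank pin P = (r cos θ, r sin θ) = (29.637224, 43.938991)
h = r sin θ − e = 43.938991 − 10 = 33.938991
sin φ = h / L = 33.938991 / 115 = 0.29512166
φ = arcsin(0.29512166) = 17.164833°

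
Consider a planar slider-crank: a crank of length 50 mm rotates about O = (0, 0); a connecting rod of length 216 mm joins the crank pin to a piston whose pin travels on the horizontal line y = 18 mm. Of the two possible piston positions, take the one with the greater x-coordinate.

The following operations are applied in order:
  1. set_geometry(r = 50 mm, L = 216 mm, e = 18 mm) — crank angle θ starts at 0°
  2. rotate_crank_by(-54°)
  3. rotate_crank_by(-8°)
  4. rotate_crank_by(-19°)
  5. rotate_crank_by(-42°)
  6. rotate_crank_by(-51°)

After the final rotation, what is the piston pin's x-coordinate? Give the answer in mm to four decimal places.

165.0215

set_geometry: r = 50 mm, L = 216 mm, e = 18 mm; θ ← 0°
rotate_crank_by(-54°): θ ← 0° -54° = -54°
rotate_crank_by(-8°): θ ← -54° -8° = -62°
rotate_crank_by(-19°): θ ← -62° -19° = -81°
rotate_crank_by(-42°): θ ← -81° -42° = -123°
rotate_crank_by(-51°): θ ← -123° -51° = -174°
crank pin P = (r cos θ, r sin θ) = (-49.726095, -5.226423)
h = r sin θ − e = -5.226423 − 18 = -23.226423
x = r cos θ + √(L² − h²) = -49.726095 + √(46656.0 − 539.4667) = -49.726095 + 214.747604 = 165.021509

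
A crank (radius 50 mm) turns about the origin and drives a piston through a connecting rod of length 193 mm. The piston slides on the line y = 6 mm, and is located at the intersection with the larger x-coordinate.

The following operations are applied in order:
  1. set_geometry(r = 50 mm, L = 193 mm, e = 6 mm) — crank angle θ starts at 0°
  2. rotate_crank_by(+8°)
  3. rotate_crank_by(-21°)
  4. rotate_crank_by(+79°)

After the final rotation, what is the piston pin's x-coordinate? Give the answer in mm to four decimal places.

set_geometry: r = 50 mm, L = 193 mm, e = 6 mm; θ ← 0°
rotate_crank_by(+8°): θ ← 0° +8° = 8°
rotate_crank_by(-21°): θ ← 8° -21° = -13°
rotate_crank_by(+79°): θ ← -13° +79° = 66°
crank pin P = (r cos θ, r sin θ) = (20.336832, 45.677273)
h = r sin θ − e = 45.677273 − 6 = 39.677273
x = r cos θ + √(L² − h²) = 20.336832 + √(37249.0 − 1574.2860) = 20.336832 + 188.877511 = 209.214343

209.2143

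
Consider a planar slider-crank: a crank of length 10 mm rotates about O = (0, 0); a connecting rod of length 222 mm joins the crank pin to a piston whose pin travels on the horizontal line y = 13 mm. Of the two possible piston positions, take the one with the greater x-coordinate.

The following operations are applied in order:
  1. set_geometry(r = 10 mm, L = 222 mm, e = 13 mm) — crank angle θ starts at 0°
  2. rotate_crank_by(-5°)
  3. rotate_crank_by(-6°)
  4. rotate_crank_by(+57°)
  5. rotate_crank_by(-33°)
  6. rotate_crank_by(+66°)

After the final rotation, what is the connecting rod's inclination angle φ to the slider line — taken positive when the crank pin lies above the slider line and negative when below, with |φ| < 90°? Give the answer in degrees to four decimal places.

-0.8217

set_geometry: r = 10 mm, L = 222 mm, e = 13 mm; θ ← 0°
rotate_crank_by(-5°): θ ← 0° -5° = -5°
rotate_crank_by(-6°): θ ← -5° -6° = -11°
rotate_crank_by(+57°): θ ← -11° +57° = 46°
rotate_crank_by(-33°): θ ← 46° -33° = 13°
rotate_crank_by(+66°): θ ← 13° +66° = 79°
crank pin P = (r cos θ, r sin θ) = (1.908090, 9.816272)
h = r sin θ − e = 9.816272 − 13 = -3.183728
sin φ = h / L = -3.183728 / 222 = -0.01434112
φ = arcsin(-0.01434112) = -0.821714°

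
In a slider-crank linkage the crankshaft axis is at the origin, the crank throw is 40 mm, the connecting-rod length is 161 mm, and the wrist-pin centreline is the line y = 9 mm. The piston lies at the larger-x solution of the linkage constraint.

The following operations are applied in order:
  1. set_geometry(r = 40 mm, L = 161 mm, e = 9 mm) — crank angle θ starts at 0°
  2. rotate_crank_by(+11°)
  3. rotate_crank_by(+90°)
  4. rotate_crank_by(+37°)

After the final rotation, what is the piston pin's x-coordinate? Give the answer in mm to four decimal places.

set_geometry: r = 40 mm, L = 161 mm, e = 9 mm; θ ← 0°
rotate_crank_by(+11°): θ ← 0° +11° = 11°
rotate_crank_by(+90°): θ ← 11° +90° = 101°
rotate_crank_by(+37°): θ ← 101° +37° = 138°
crank pin P = (r cos θ, r sin θ) = (-29.725793, 26.765224)
h = r sin θ − e = 26.765224 − 9 = 17.765224
x = r cos θ + √(L² − h²) = -29.725793 + √(25921.0 − 315.6032) = -29.725793 + 160.016864 = 130.291071

130.2911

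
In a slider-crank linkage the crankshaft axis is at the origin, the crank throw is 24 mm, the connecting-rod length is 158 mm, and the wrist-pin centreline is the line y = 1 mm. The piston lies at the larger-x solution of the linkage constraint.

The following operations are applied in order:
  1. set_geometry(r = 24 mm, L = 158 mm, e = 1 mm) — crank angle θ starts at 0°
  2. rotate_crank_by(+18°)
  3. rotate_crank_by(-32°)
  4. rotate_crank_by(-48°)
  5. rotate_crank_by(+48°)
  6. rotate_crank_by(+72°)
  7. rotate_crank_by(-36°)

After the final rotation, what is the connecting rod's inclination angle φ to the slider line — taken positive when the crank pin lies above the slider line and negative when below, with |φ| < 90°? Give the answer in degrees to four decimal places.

2.8989

set_geometry: r = 24 mm, L = 158 mm, e = 1 mm; θ ← 0°
rotate_crank_by(+18°): θ ← 0° +18° = 18°
rotate_crank_by(-32°): θ ← 18° -32° = -14°
rotate_crank_by(-48°): θ ← -14° -48° = -62°
rotate_crank_by(+48°): θ ← -62° +48° = -14°
rotate_crank_by(+72°): θ ← -14° +72° = 58°
rotate_crank_by(-36°): θ ← 58° -36° = 22°
crank pin P = (r cos θ, r sin θ) = (22.252413, 8.990558)
h = r sin θ − e = 8.990558 − 1 = 7.990558
sin φ = h / L = 7.990558 / 158 = 0.05057315
φ = arcsin(0.05057315) = 2.898865°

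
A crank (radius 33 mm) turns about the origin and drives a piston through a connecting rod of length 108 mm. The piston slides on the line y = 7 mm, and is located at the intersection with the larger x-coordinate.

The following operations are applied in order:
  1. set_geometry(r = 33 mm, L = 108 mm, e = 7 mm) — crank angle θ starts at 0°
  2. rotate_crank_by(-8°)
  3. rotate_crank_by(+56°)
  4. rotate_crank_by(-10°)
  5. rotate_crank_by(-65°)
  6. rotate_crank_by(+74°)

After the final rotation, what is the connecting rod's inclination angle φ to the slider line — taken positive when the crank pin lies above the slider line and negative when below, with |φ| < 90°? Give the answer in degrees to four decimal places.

set_geometry: r = 33 mm, L = 108 mm, e = 7 mm; θ ← 0°
rotate_crank_by(-8°): θ ← 0° -8° = -8°
rotate_crank_by(+56°): θ ← -8° +56° = 48°
rotate_crank_by(-10°): θ ← 48° -10° = 38°
rotate_crank_by(-65°): θ ← 38° -65° = -27°
rotate_crank_by(+74°): θ ← -27° +74° = 47°
crank pin P = (r cos θ, r sin θ) = (22.505946, 24.134672)
h = r sin θ − e = 24.134672 − 7 = 17.134672
sin φ = h / L = 17.134672 / 108 = 0.15865437
φ = arcsin(0.15865437) = 9.128800°

9.1288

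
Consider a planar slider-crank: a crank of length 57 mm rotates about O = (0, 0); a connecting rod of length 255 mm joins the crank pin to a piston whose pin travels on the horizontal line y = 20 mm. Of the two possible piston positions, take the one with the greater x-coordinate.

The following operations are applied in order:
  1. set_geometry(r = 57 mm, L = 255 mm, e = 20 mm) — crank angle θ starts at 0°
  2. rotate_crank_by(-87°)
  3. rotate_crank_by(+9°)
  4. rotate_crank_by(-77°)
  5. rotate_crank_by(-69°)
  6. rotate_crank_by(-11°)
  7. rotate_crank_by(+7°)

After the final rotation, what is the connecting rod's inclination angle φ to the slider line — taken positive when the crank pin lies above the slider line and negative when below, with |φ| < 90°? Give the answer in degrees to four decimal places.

set_geometry: r = 57 mm, L = 255 mm, e = 20 mm; θ ← 0°
rotate_crank_by(-87°): θ ← 0° -87° = -87°
rotate_crank_by(+9°): θ ← -87° +9° = -78°
rotate_crank_by(-77°): θ ← -78° -77° = -155°
rotate_crank_by(-69°): θ ← -155° -69° = -224°
rotate_crank_by(-11°): θ ← -224° -11° = -235°
rotate_crank_by(+7°): θ ← -235° +7° = -228°
crank pin P = (r cos θ, r sin θ) = (-38.140445, 42.359255)
h = r sin θ − e = 42.359255 − 20 = 22.359255
sin φ = h / L = 22.359255 / 255 = 0.08768335
φ = arcsin(0.08768335) = 5.030346°

5.0303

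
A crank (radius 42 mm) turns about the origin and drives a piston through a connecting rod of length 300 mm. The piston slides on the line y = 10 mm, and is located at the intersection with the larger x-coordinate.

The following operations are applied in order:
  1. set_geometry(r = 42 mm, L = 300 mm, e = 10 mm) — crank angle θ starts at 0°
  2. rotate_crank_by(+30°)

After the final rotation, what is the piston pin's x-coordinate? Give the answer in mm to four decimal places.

set_geometry: r = 42 mm, L = 300 mm, e = 10 mm; θ ← 0°
rotate_crank_by(+30°): θ ← 0° +30° = 30°
crank pin P = (r cos θ, r sin θ) = (36.373067, 21.000000)
h = r sin θ − e = 21.000000 − 10 = 11.000000
x = r cos θ + √(L² − h²) = 36.373067 + √(90000.0 − 121.0000) = 36.373067 + 299.798266 = 336.171332

336.1713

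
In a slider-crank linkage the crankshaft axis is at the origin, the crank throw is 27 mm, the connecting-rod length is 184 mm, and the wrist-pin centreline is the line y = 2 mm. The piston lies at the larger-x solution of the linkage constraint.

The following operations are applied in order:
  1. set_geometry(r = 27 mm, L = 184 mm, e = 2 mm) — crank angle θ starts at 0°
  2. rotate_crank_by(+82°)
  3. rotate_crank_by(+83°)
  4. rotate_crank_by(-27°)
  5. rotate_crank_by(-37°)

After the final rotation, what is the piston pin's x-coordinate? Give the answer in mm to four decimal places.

177.2092

set_geometry: r = 27 mm, L = 184 mm, e = 2 mm; θ ← 0°
rotate_crank_by(+82°): θ ← 0° +82° = 82°
rotate_crank_by(+83°): θ ← 82° +83° = 165°
rotate_crank_by(-27°): θ ← 165° -27° = 138°
rotate_crank_by(-37°): θ ← 138° -37° = 101°
crank pin P = (r cos θ, r sin θ) = (-5.151843, 26.503934)
h = r sin θ − e = 26.503934 − 2 = 24.503934
x = r cos θ + √(L² − h²) = -5.151843 + √(33856.0 − 600.4428) = -5.151843 + 182.361063 = 177.209220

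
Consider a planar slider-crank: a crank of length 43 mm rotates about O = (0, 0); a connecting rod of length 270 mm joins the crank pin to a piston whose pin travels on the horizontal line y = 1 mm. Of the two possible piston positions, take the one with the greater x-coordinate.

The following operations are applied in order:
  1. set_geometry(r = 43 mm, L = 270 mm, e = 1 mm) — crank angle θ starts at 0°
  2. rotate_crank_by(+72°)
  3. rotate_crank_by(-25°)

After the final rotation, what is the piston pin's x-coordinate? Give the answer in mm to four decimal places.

297.6036

set_geometry: r = 43 mm, L = 270 mm, e = 1 mm; θ ← 0°
rotate_crank_by(+72°): θ ← 0° +72° = 72°
rotate_crank_by(-25°): θ ← 72° -25° = 47°
crank pin P = (r cos θ, r sin θ) = (29.325929, 31.448209)
h = r sin θ − e = 31.448209 − 1 = 30.448209
x = r cos θ + √(L² − h²) = 29.325929 + √(72900.0 − 927.0934) = 29.325929 + 268.277667 = 297.603596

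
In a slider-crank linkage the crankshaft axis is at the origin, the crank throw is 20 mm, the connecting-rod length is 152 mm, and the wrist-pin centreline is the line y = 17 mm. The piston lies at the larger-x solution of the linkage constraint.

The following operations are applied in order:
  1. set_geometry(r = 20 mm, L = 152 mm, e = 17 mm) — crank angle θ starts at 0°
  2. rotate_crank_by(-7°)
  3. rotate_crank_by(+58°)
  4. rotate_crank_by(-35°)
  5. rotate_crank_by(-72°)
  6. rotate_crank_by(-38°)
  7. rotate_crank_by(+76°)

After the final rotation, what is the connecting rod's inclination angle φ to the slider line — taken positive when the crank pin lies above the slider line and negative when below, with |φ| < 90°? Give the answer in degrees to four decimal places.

set_geometry: r = 20 mm, L = 152 mm, e = 17 mm; θ ← 0°
rotate_crank_by(-7°): θ ← 0° -7° = -7°
rotate_crank_by(+58°): θ ← -7° +58° = 51°
rotate_crank_by(-35°): θ ← 51° -35° = 16°
rotate_crank_by(-72°): θ ← 16° -72° = -56°
rotate_crank_by(-38°): θ ← -56° -38° = -94°
rotate_crank_by(+76°): θ ← -94° +76° = -18°
crank pin P = (r cos θ, r sin θ) = (19.021130, -6.180340)
h = r sin θ − e = -6.180340 − 17 = -23.180340
sin φ = h / L = -23.180340 / 152 = -0.15250224
φ = arcsin(-0.15250224) = -8.771963°

-8.7720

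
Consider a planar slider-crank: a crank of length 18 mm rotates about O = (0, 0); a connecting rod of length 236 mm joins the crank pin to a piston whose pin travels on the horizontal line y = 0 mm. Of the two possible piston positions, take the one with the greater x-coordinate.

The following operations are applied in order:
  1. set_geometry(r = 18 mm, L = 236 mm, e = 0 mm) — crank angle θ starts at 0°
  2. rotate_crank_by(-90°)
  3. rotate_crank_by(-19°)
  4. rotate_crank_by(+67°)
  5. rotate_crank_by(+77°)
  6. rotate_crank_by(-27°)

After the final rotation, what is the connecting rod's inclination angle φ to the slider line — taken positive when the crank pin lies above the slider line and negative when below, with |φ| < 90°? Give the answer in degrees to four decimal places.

0.6082

set_geometry: r = 18 mm, L = 236 mm, e = 0 mm; θ ← 0°
rotate_crank_by(-90°): θ ← 0° -90° = -90°
rotate_crank_by(-19°): θ ← -90° -19° = -109°
rotate_crank_by(+67°): θ ← -109° +67° = -42°
rotate_crank_by(+77°): θ ← -42° +77° = 35°
rotate_crank_by(-27°): θ ← 35° -27° = 8°
crank pin P = (r cos θ, r sin θ) = (17.824825, 2.505116)
h = r sin θ − e = 2.505116 − 0 = 2.505116
sin φ = h / L = 2.505116 / 236 = 0.01061490
φ = arcsin(0.01061490) = 0.608200°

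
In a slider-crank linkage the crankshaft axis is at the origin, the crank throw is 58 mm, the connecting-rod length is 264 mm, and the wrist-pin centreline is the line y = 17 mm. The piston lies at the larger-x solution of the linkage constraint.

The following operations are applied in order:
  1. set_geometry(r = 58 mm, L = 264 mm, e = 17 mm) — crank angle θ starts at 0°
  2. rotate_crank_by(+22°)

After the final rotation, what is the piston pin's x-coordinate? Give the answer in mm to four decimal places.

317.7343

set_geometry: r = 58 mm, L = 264 mm, e = 17 mm; θ ← 0°
rotate_crank_by(+22°): θ ← 0° +22° = 22°
crank pin P = (r cos θ, r sin θ) = (53.776664, 21.727182)
h = r sin θ − e = 21.727182 − 17 = 4.727182
x = r cos θ + √(L² − h²) = 53.776664 + √(69696.0 − 22.3463) = 53.776664 + 263.957674 = 317.734338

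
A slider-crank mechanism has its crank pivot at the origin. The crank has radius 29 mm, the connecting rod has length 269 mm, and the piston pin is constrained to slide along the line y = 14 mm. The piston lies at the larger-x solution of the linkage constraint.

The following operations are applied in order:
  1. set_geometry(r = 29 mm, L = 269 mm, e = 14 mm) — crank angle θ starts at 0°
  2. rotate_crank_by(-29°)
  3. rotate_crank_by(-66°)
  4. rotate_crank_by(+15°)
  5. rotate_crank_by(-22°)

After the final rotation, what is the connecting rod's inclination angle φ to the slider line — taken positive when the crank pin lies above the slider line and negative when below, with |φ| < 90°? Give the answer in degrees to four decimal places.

-9.0616

set_geometry: r = 29 mm, L = 269 mm, e = 14 mm; θ ← 0°
rotate_crank_by(-29°): θ ← 0° -29° = -29°
rotate_crank_by(-66°): θ ← -29° -66° = -95°
rotate_crank_by(+15°): θ ← -95° +15° = -80°
rotate_crank_by(-22°): θ ← -80° -22° = -102°
crank pin P = (r cos θ, r sin θ) = (-6.029439, -28.366280)
h = r sin θ − e = -28.366280 − 14 = -42.366280
sin φ = h / L = -42.366280 / 269 = -0.15749547
φ = arcsin(-0.15749547) = -9.061554°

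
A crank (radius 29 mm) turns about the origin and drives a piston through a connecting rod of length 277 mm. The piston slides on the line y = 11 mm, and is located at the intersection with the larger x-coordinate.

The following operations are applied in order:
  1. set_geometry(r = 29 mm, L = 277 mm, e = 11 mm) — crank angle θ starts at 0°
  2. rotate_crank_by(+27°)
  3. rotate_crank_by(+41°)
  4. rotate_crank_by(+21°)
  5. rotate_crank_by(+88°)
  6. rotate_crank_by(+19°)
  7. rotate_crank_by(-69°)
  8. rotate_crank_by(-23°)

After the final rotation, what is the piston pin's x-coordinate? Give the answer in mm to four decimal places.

269.4536

set_geometry: r = 29 mm, L = 277 mm, e = 11 mm; θ ← 0°
rotate_crank_by(+27°): θ ← 0° +27° = 27°
rotate_crank_by(+41°): θ ← 27° +41° = 68°
rotate_crank_by(+21°): θ ← 68° +21° = 89°
rotate_crank_by(+88°): θ ← 89° +88° = 177°
rotate_crank_by(+19°): θ ← 177° +19° = 196°
rotate_crank_by(-69°): θ ← 196° -69° = 127°
rotate_crank_by(-23°): θ ← 127° -23° = 104°
crank pin P = (r cos θ, r sin θ) = (-7.015735, 28.138576)
h = r sin θ − e = 28.138576 − 11 = 17.138576
x = r cos θ + √(L² − h²) = -7.015735 + √(76729.0 − 293.7308) = -7.015735 + 276.469292 = 269.453557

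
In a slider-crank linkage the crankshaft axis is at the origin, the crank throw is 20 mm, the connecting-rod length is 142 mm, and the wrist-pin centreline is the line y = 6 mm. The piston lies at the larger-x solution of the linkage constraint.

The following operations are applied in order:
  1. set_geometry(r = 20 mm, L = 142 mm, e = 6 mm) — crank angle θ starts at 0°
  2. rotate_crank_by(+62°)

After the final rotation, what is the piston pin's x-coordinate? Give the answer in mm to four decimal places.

150.9100

set_geometry: r = 20 mm, L = 142 mm, e = 6 mm; θ ← 0°
rotate_crank_by(+62°): θ ← 0° +62° = 62°
crank pin P = (r cos θ, r sin θ) = (9.389431, 17.658952)
h = r sin θ − e = 17.658952 − 6 = 11.658952
x = r cos θ + √(L² − h²) = 9.389431 + √(20164.0 − 135.9312) = 9.389431 + 141.520560 = 150.909991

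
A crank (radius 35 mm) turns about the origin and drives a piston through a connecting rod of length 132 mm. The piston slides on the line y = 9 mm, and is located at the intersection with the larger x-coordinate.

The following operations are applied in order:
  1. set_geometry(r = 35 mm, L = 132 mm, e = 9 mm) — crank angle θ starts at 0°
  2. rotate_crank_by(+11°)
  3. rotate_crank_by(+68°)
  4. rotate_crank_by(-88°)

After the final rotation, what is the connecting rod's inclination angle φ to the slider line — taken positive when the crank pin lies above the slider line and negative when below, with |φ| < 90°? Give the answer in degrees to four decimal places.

-6.2958

set_geometry: r = 35 mm, L = 132 mm, e = 9 mm; θ ← 0°
rotate_crank_by(+11°): θ ← 0° +11° = 11°
rotate_crank_by(+68°): θ ← 11° +68° = 79°
rotate_crank_by(-88°): θ ← 79° -88° = -9°
crank pin P = (r cos θ, r sin θ) = (34.569092, -5.475206)
h = r sin θ − e = -5.475206 − 9 = -14.475206
sin φ = h / L = -14.475206 / 132 = -0.10966065
φ = arcsin(-0.10966065) = -6.295754°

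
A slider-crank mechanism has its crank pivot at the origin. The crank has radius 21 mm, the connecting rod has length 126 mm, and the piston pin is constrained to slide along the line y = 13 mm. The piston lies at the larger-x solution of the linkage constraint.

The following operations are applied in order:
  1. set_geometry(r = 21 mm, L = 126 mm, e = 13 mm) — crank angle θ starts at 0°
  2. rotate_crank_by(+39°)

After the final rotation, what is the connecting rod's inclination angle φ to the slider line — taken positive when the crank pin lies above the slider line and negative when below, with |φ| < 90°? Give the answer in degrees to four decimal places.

set_geometry: r = 21 mm, L = 126 mm, e = 13 mm; θ ← 0°
rotate_crank_by(+39°): θ ← 0° +39° = 39°
crank pin P = (r cos θ, r sin θ) = (16.320065, 13.215728)
h = r sin θ − e = 13.215728 − 13 = 0.215728
sin φ = h / L = 0.215728 / 126 = 0.00171213
φ = arcsin(0.00171213) = 0.098098°

0.0981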